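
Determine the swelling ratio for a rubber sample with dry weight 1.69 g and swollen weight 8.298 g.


Q = W_swollen / W_dry
Q = 8.298 / 1.69
Q = 4.91

Q = 4.91


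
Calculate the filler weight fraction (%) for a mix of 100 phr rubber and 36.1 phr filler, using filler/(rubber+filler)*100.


Filler % = filler / (rubber + filler) * 100
= 36.1 / (100 + 36.1) * 100
= 36.1 / 136.1 * 100
= 26.52%

26.52%


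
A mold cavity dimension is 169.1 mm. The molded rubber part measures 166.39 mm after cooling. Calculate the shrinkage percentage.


Shrinkage = (mold - part) / mold * 100
= (169.1 - 166.39) / 169.1 * 100
= 2.71 / 169.1 * 100
= 1.6%

1.6%


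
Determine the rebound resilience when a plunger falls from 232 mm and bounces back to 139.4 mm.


Resilience = h_rebound / h_drop * 100
= 139.4 / 232 * 100
= 60.1%

60.1%


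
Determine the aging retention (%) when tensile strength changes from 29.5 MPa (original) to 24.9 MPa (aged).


Retention = aged / original * 100
= 24.9 / 29.5 * 100
= 84.4%

84.4%


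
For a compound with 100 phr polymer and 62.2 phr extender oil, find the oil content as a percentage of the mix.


Oil % = oil / (100 + oil) * 100
= 62.2 / (100 + 62.2) * 100
= 62.2 / 162.2 * 100
= 38.35%

38.35%


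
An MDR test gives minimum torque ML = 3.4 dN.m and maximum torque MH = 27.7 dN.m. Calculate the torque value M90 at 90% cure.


M90 = ML + 0.9 * (MH - ML)
M90 = 3.4 + 0.9 * (27.7 - 3.4)
M90 = 3.4 + 0.9 * 24.3
M90 = 25.27 dN.m

25.27 dN.m


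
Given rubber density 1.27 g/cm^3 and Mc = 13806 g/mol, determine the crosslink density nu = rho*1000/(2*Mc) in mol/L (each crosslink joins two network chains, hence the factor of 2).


nu = rho * 1000 / (2 * Mc)
nu = 1.27 * 1000 / (2 * 13806)
nu = 1270.0 / 27612
nu = 0.0460 mol/L

0.0460 mol/L


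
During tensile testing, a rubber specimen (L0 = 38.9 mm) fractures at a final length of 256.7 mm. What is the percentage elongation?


Elongation = (Lf - L0) / L0 * 100
= (256.7 - 38.9) / 38.9 * 100
= 217.8 / 38.9 * 100
= 559.9%

559.9%


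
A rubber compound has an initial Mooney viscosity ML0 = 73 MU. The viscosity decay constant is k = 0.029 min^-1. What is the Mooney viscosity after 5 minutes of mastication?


ML = ML0 * exp(-k * t)
ML = 73 * exp(-0.029 * 5)
ML = 73 * 0.8650
ML = 63.15 MU

63.15 MU


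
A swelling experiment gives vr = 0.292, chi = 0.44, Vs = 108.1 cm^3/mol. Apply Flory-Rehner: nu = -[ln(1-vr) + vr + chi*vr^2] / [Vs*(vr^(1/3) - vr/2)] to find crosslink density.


ln(1 - vr) = ln(1 - 0.292) = -0.3453
Numerator = -((-0.3453) + 0.292 + 0.44 * 0.292^2) = 0.0158
Denominator = 108.1 * (0.292^(1/3) - 0.292/2) = 55.9340
nu = 0.0158 / 55.9340 = 2.8239e-04 mol/cm^3

2.8239e-04 mol/cm^3


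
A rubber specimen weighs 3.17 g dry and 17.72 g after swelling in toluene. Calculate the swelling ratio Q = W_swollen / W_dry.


Q = W_swollen / W_dry
Q = 17.72 / 3.17
Q = 5.59

Q = 5.59


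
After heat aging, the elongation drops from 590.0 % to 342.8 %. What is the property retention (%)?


Retention = aged / original * 100
= 342.8 / 590.0 * 100
= 58.1%

58.1%


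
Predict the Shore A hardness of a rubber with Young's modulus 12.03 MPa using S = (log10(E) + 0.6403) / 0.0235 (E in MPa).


log10(E) = 0.0235*S - 0.6403  =>  S = (log10(E) + 0.6403) / 0.0235
log10(12.03) = 1.080266
S = (1.080266 + 0.6403) / 0.0235 = 1.720566 / 0.0235
S = 73.2

Shore A = 73.2


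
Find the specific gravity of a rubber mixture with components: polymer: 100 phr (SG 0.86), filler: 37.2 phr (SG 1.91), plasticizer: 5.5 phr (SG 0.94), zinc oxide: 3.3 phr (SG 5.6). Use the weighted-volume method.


Sum of weights = 146.0
Volume contributions:
  polymer: 100/0.86 = 116.2791
  filler: 37.2/1.91 = 19.4764
  plasticizer: 5.5/0.94 = 5.8511
  zinc oxide: 3.3/5.6 = 0.5893
Sum of volumes = 142.1959
SG = 146.0 / 142.1959 = 1.027

SG = 1.027


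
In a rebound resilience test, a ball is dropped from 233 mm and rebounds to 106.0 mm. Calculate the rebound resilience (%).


Resilience = h_rebound / h_drop * 100
= 106.0 / 233 * 100
= 45.5%

45.5%


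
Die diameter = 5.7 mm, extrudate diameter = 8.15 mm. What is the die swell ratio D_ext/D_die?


Die swell ratio = D_extrudate / D_die
= 8.15 / 5.7
= 1.43

Die swell = 1.43


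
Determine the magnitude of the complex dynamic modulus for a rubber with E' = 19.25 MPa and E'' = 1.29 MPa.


|E*| = sqrt(E'^2 + E''^2)
= sqrt(19.25^2 + 1.29^2)
= sqrt(370.5625 + 1.6641)
= 19.293 MPa

19.293 MPa


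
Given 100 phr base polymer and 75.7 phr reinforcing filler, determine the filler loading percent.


Filler % = filler / (rubber + filler) * 100
= 75.7 / (100 + 75.7) * 100
= 75.7 / 175.7 * 100
= 43.08%

43.08%


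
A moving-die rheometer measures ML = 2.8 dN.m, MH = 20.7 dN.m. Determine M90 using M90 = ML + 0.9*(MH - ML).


M90 = ML + 0.9 * (MH - ML)
M90 = 2.8 + 0.9 * (20.7 - 2.8)
M90 = 2.8 + 0.9 * 17.9
M90 = 18.91 dN.m

18.91 dN.m


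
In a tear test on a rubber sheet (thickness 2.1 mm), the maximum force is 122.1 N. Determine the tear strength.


Tear strength = force / thickness
= 122.1 / 2.1
= 58.14 N/mm

58.14 N/mm


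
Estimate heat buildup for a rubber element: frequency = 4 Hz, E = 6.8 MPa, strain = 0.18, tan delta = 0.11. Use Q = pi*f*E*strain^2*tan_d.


Q = pi * f * E * strain^2 * tan_d
= pi * 4 * 6.8 * 0.18^2 * 0.11
= pi * 4 * 6.8 * 0.0324 * 0.11
= 0.3045

Q = 0.3045


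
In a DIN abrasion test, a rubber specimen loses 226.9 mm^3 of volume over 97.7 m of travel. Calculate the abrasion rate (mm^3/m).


Rate = volume_loss / distance
= 226.9 / 97.7
= 2.322 mm^3/m

2.322 mm^3/m


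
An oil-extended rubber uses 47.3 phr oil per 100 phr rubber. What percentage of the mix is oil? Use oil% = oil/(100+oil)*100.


Oil % = oil / (100 + oil) * 100
= 47.3 / (100 + 47.3) * 100
= 47.3 / 147.3 * 100
= 32.11%

32.11%


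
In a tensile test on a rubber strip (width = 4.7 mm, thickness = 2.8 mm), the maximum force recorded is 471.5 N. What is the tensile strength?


Area = width * thickness = 4.7 * 2.8 = 13.16 mm^2
TS = force / area = 471.5 / 13.16 = 35.83 MPa

35.83 MPa


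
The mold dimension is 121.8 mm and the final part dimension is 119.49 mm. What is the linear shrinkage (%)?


Shrinkage = (mold - part) / mold * 100
= (121.8 - 119.49) / 121.8 * 100
= 2.31 / 121.8 * 100
= 1.9%

1.9%


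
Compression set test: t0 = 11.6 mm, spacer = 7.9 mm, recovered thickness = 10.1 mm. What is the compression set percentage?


CS = (t0 - recovered) / (t0 - ts) * 100
= (11.6 - 10.1) / (11.6 - 7.9) * 100
= 1.5 / 3.7 * 100
= 40.5%

40.5%


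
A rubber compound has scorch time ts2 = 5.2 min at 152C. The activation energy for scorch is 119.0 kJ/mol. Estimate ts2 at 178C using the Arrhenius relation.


Convert temperatures: T1 = 152 + 273.15 = 425.15 K, T2 = 178 + 273.15 = 451.15 K
ts2_new = 5.2 * exp(119000 / 8.314 * (1/451.15 - 1/425.15))
1/T2 - 1/T1 = -1.3555e-04
ts2_new = 0.75 min

0.75 min


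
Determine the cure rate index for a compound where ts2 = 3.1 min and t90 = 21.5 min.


CRI = 100 / (t90 - ts2)
= 100 / (21.5 - 3.1)
= 100 / 18.4
= 5.43 min^-1

5.43 min^-1


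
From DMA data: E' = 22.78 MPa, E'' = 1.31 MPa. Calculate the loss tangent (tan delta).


tan delta = E'' / E'
= 1.31 / 22.78
= 0.0575

tan delta = 0.0575


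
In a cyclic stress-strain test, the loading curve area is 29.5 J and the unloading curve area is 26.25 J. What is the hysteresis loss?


Hysteresis loss = loading - unloading
= 29.5 - 26.25
= 3.25 J

3.25 J


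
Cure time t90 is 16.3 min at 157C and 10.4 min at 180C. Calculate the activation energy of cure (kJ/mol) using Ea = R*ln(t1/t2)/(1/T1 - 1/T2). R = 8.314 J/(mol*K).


T1 = 430.15 K, T2 = 453.15 K
1/T1 - 1/T2 = 1.1800e-04
ln(t1/t2) = ln(16.3/10.4) = 0.4494
Ea = 8.314 * 0.4494 / 1.1800e-04 = 31661.9626 J/mol
Ea = 31.66 kJ/mol

31.66 kJ/mol


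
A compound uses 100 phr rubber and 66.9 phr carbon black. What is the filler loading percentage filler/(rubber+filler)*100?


Filler % = filler / (rubber + filler) * 100
= 66.9 / (100 + 66.9) * 100
= 66.9 / 166.9 * 100
= 40.08%

40.08%


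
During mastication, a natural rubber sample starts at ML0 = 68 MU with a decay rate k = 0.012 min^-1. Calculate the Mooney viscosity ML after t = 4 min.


ML = ML0 * exp(-k * t)
ML = 68 * exp(-0.012 * 4)
ML = 68 * 0.9531
ML = 64.81 MU

64.81 MU


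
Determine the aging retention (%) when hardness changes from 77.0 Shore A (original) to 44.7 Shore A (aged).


Retention = aged / original * 100
= 44.7 / 77.0 * 100
= 58.1%

58.1%


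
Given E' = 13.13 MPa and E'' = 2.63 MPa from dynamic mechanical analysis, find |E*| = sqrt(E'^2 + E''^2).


|E*| = sqrt(E'^2 + E''^2)
= sqrt(13.13^2 + 2.63^2)
= sqrt(172.3969 + 6.9169)
= 13.391 MPa

13.391 MPa


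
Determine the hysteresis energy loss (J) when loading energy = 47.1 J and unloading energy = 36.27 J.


Hysteresis loss = loading - unloading
= 47.1 - 36.27
= 10.83 J

10.83 J


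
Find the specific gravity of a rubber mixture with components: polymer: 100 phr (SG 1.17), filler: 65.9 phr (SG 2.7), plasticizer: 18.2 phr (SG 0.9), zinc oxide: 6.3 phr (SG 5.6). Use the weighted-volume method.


Sum of weights = 190.4
Volume contributions:
  polymer: 100/1.17 = 85.4701
  filler: 65.9/2.7 = 24.4074
  plasticizer: 18.2/0.9 = 20.2222
  zinc oxide: 6.3/5.6 = 1.1250
Sum of volumes = 131.2247
SG = 190.4 / 131.2247 = 1.451

SG = 1.451


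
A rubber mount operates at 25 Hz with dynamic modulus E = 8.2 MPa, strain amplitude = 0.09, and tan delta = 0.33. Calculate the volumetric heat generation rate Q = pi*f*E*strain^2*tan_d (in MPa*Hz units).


Q = pi * f * E * strain^2 * tan_d
= pi * 25 * 8.2 * 0.09^2 * 0.33
= pi * 25 * 8.2 * 0.0081 * 0.33
= 1.7215

Q = 1.7215


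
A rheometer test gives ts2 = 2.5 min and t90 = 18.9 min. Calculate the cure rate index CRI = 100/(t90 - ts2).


CRI = 100 / (t90 - ts2)
= 100 / (18.9 - 2.5)
= 100 / 16.4
= 6.1 min^-1

6.1 min^-1


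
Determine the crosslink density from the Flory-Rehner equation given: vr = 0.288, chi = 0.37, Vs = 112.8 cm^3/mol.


ln(1 - vr) = ln(1 - 0.288) = -0.3397
Numerator = -((-0.3397) + 0.288 + 0.37 * 0.288^2) = 0.0210
Denominator = 112.8 * (0.288^(1/3) - 0.288/2) = 58.2483
nu = 0.0210 / 58.2483 = 3.6032e-04 mol/cm^3

3.6032e-04 mol/cm^3


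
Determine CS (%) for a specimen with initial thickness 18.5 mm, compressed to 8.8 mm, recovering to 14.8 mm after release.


CS = (t0 - recovered) / (t0 - ts) * 100
= (18.5 - 14.8) / (18.5 - 8.8) * 100
= 3.7 / 9.7 * 100
= 38.1%

38.1%


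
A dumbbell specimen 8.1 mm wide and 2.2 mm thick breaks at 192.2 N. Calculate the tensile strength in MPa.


Area = width * thickness = 8.1 * 2.2 = 17.82 mm^2
TS = force / area = 192.2 / 17.82 = 10.79 MPa

10.79 MPa


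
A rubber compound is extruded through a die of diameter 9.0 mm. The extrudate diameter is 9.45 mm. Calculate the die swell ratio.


Die swell ratio = D_extrudate / D_die
= 9.45 / 9.0
= 1.05

Die swell = 1.05


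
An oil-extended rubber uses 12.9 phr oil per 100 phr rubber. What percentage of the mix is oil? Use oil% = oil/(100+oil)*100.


Oil % = oil / (100 + oil) * 100
= 12.9 / (100 + 12.9) * 100
= 12.9 / 112.9 * 100
= 11.43%

11.43%


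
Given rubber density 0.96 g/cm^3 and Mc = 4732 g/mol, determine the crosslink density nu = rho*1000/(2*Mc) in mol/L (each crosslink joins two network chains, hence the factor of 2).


nu = rho * 1000 / (2 * Mc)
nu = 0.96 * 1000 / (2 * 4732)
nu = 960.0 / 9464
nu = 0.1014 mol/L

0.1014 mol/L


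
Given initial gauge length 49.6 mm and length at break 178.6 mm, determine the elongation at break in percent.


Elongation = (Lf - L0) / L0 * 100
= (178.6 - 49.6) / 49.6 * 100
= 129.0 / 49.6 * 100
= 260.1%

260.1%


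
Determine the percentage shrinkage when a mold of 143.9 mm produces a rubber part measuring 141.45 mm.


Shrinkage = (mold - part) / mold * 100
= (143.9 - 141.45) / 143.9 * 100
= 2.45 / 143.9 * 100
= 1.7%

1.7%


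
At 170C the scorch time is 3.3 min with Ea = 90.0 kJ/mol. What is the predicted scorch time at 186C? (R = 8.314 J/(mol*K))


Convert temperatures: T1 = 170 + 273.15 = 443.15 K, T2 = 186 + 273.15 = 459.15 K
ts2_new = 3.3 * exp(90000 / 8.314 * (1/459.15 - 1/443.15))
1/T2 - 1/T1 = -7.8635e-05
ts2_new = 1.41 min

1.41 min


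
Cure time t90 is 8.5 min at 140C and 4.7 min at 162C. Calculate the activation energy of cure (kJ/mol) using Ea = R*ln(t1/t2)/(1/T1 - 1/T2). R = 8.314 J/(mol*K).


T1 = 413.15 K, T2 = 435.15 K
1/T1 - 1/T2 = 1.2237e-04
ln(t1/t2) = ln(8.5/4.7) = 0.5925
Ea = 8.314 * 0.5925 / 1.2237e-04 = 40255.4900 J/mol
Ea = 40.26 kJ/mol

40.26 kJ/mol


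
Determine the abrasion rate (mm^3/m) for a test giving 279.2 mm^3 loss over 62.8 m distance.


Rate = volume_loss / distance
= 279.2 / 62.8
= 4.446 mm^3/m

4.446 mm^3/m


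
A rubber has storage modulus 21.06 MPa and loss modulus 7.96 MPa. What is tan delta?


tan delta = E'' / E'
= 7.96 / 21.06
= 0.378

tan delta = 0.378


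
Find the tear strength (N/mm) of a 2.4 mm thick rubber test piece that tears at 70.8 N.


Tear strength = force / thickness
= 70.8 / 2.4
= 29.5 N/mm

29.5 N/mm


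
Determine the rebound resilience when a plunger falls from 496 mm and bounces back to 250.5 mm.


Resilience = h_rebound / h_drop * 100
= 250.5 / 496 * 100
= 50.5%

50.5%


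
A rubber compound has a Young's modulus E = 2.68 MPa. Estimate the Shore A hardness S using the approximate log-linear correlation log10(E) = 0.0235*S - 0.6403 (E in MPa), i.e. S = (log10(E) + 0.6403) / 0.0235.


log10(E) = 0.0235*S - 0.6403  =>  S = (log10(E) + 0.6403) / 0.0235
log10(2.68) = 0.428135
S = (0.428135 + 0.6403) / 0.0235 = 1.068435 / 0.0235
S = 45.5

Shore A = 45.5


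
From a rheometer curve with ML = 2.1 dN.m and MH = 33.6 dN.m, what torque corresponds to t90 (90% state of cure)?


M90 = ML + 0.9 * (MH - ML)
M90 = 2.1 + 0.9 * (33.6 - 2.1)
M90 = 2.1 + 0.9 * 31.5
M90 = 30.45 dN.m

30.45 dN.m


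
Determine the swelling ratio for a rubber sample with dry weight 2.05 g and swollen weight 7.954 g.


Q = W_swollen / W_dry
Q = 7.954 / 2.05
Q = 3.88

Q = 3.88


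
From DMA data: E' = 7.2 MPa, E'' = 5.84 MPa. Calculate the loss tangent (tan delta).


tan delta = E'' / E'
= 5.84 / 7.2
= 0.8111

tan delta = 0.8111


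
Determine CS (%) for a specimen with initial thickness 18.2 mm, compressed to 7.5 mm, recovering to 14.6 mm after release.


CS = (t0 - recovered) / (t0 - ts) * 100
= (18.2 - 14.6) / (18.2 - 7.5) * 100
= 3.6 / 10.7 * 100
= 33.6%

33.6%


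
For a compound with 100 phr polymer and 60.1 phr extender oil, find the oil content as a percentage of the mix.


Oil % = oil / (100 + oil) * 100
= 60.1 / (100 + 60.1) * 100
= 60.1 / 160.1 * 100
= 37.54%

37.54%


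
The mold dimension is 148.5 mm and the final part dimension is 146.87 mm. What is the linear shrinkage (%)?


Shrinkage = (mold - part) / mold * 100
= (148.5 - 146.87) / 148.5 * 100
= 1.63 / 148.5 * 100
= 1.1%

1.1%


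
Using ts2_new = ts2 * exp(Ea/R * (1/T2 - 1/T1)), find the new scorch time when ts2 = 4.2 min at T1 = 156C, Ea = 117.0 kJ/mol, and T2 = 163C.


Convert temperatures: T1 = 156 + 273.15 = 429.15 K, T2 = 163 + 273.15 = 436.15 K
ts2_new = 4.2 * exp(117000 / 8.314 * (1/436.15 - 1/429.15))
1/T2 - 1/T1 = -3.7398e-05
ts2_new = 2.48 min

2.48 min


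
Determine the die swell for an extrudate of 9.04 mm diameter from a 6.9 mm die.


Die swell ratio = D_extrudate / D_die
= 9.04 / 6.9
= 1.31

Die swell = 1.31


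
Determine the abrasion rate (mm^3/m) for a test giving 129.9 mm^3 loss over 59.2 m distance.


Rate = volume_loss / distance
= 129.9 / 59.2
= 2.194 mm^3/m

2.194 mm^3/m


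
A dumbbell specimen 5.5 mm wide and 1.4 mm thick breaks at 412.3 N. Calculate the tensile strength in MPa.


Area = width * thickness = 5.5 * 1.4 = 7.7 mm^2
TS = force / area = 412.3 / 7.7 = 53.55 MPa

53.55 MPa


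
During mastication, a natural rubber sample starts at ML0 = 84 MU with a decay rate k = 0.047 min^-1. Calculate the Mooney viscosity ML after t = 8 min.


ML = ML0 * exp(-k * t)
ML = 84 * exp(-0.047 * 8)
ML = 84 * 0.6866
ML = 57.67 MU

57.67 MU


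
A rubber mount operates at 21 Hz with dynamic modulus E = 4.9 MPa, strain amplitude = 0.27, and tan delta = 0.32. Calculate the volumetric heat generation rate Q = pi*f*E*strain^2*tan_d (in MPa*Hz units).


Q = pi * f * E * strain^2 * tan_d
= pi * 21 * 4.9 * 0.27^2 * 0.32
= pi * 21 * 4.9 * 0.0729 * 0.32
= 7.5412

Q = 7.5412


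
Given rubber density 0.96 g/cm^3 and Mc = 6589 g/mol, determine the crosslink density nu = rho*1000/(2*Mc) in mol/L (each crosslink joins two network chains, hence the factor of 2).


nu = rho * 1000 / (2 * Mc)
nu = 0.96 * 1000 / (2 * 6589)
nu = 960.0 / 13178
nu = 0.0728 mol/L

0.0728 mol/L


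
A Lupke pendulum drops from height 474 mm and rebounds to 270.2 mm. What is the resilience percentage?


Resilience = h_rebound / h_drop * 100
= 270.2 / 474 * 100
= 57.0%

57.0%


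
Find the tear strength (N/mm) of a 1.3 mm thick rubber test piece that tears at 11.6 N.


Tear strength = force / thickness
= 11.6 / 1.3
= 8.92 N/mm

8.92 N/mm


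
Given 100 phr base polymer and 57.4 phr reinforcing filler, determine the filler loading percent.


Filler % = filler / (rubber + filler) * 100
= 57.4 / (100 + 57.4) * 100
= 57.4 / 157.4 * 100
= 36.47%

36.47%


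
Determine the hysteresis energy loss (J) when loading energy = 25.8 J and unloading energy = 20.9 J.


Hysteresis loss = loading - unloading
= 25.8 - 20.9
= 4.9 J

4.9 J


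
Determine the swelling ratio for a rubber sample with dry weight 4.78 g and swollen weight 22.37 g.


Q = W_swollen / W_dry
Q = 22.37 / 4.78
Q = 4.68

Q = 4.68


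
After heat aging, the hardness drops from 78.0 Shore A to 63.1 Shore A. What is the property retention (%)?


Retention = aged / original * 100
= 63.1 / 78.0 * 100
= 80.9%

80.9%


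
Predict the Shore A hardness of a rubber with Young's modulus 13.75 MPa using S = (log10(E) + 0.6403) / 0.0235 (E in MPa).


log10(E) = 0.0235*S - 0.6403  =>  S = (log10(E) + 0.6403) / 0.0235
log10(13.75) = 1.138303
S = (1.138303 + 0.6403) / 0.0235 = 1.778603 / 0.0235
S = 75.7

Shore A = 75.7


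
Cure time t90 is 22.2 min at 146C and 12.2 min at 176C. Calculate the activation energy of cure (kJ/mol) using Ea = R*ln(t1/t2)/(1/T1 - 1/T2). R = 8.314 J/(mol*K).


T1 = 419.15 K, T2 = 449.15 K
1/T1 - 1/T2 = 1.5935e-04
ln(t1/t2) = ln(22.2/12.2) = 0.5987
Ea = 8.314 * 0.5987 / 1.5935e-04 = 31233.9725 J/mol
Ea = 31.23 kJ/mol

31.23 kJ/mol


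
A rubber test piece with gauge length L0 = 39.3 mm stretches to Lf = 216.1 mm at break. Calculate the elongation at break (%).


Elongation = (Lf - L0) / L0 * 100
= (216.1 - 39.3) / 39.3 * 100
= 176.8 / 39.3 * 100
= 449.9%

449.9%


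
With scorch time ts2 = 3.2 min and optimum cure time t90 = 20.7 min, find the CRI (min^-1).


CRI = 100 / (t90 - ts2)
= 100 / (20.7 - 3.2)
= 100 / 17.5
= 5.71 min^-1

5.71 min^-1


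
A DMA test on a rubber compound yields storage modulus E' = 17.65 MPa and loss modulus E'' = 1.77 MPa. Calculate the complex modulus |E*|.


|E*| = sqrt(E'^2 + E''^2)
= sqrt(17.65^2 + 1.77^2)
= sqrt(311.5225 + 3.1329)
= 17.739 MPa

17.739 MPa


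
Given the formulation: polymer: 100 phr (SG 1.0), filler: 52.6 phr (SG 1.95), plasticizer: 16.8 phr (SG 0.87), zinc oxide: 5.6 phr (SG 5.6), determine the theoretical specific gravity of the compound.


Sum of weights = 175.0
Volume contributions:
  polymer: 100/1.0 = 100.0000
  filler: 52.6/1.95 = 26.9744
  plasticizer: 16.8/0.87 = 19.3103
  zinc oxide: 5.6/5.6 = 1.0000
Sum of volumes = 147.2847
SG = 175.0 / 147.2847 = 1.188

SG = 1.188


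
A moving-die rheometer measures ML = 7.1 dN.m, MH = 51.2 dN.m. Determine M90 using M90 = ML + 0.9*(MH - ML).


M90 = ML + 0.9 * (MH - ML)
M90 = 7.1 + 0.9 * (51.2 - 7.1)
M90 = 7.1 + 0.9 * 44.1
M90 = 46.79 dN.m

46.79 dN.m


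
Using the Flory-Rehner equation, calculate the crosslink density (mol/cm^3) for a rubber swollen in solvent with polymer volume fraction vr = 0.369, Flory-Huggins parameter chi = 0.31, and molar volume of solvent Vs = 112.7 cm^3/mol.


ln(1 - vr) = ln(1 - 0.369) = -0.4604
Numerator = -((-0.4604) + 0.369 + 0.31 * 0.369^2) = 0.0492
Denominator = 112.7 * (0.369^(1/3) - 0.369/2) = 60.0418
nu = 0.0492 / 60.0418 = 8.2009e-04 mol/cm^3

8.2009e-04 mol/cm^3


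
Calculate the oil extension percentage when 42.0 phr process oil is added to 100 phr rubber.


Oil % = oil / (100 + oil) * 100
= 42.0 / (100 + 42.0) * 100
= 42.0 / 142.0 * 100
= 29.58%

29.58%


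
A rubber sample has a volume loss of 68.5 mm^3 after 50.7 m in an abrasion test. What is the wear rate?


Rate = volume_loss / distance
= 68.5 / 50.7
= 1.351 mm^3/m

1.351 mm^3/m


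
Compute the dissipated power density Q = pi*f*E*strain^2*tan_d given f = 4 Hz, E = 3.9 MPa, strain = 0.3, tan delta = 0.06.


Q = pi * f * E * strain^2 * tan_d
= pi * 4 * 3.9 * 0.3^2 * 0.06
= pi * 4 * 3.9 * 0.0900 * 0.06
= 0.2646

Q = 0.2646


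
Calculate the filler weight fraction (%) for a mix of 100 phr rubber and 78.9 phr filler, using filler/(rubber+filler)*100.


Filler % = filler / (rubber + filler) * 100
= 78.9 / (100 + 78.9) * 100
= 78.9 / 178.9 * 100
= 44.1%

44.1%


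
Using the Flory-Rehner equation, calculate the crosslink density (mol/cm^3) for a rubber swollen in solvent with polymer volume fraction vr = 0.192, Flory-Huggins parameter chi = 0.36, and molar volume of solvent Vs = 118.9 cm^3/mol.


ln(1 - vr) = ln(1 - 0.192) = -0.2132
Numerator = -((-0.2132) + 0.192 + 0.36 * 0.192^2) = 0.0079
Denominator = 118.9 * (0.192^(1/3) - 0.192/2) = 57.1790
nu = 0.0079 / 57.1790 = 1.3855e-04 mol/cm^3

1.3855e-04 mol/cm^3


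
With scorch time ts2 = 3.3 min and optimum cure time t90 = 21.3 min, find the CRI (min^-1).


CRI = 100 / (t90 - ts2)
= 100 / (21.3 - 3.3)
= 100 / 18.0
= 5.56 min^-1

5.56 min^-1


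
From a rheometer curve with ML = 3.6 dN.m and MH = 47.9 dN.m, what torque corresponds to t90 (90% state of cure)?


M90 = ML + 0.9 * (MH - ML)
M90 = 3.6 + 0.9 * (47.9 - 3.6)
M90 = 3.6 + 0.9 * 44.3
M90 = 43.47 dN.m

43.47 dN.m


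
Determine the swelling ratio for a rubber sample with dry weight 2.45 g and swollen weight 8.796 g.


Q = W_swollen / W_dry
Q = 8.796 / 2.45
Q = 3.59

Q = 3.59


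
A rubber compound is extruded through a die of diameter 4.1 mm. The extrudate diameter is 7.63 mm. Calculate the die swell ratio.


Die swell ratio = D_extrudate / D_die
= 7.63 / 4.1
= 1.861

Die swell = 1.861


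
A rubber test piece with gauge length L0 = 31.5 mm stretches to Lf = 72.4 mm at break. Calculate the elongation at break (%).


Elongation = (Lf - L0) / L0 * 100
= (72.4 - 31.5) / 31.5 * 100
= 40.9 / 31.5 * 100
= 129.8%

129.8%


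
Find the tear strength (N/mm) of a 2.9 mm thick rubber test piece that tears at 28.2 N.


Tear strength = force / thickness
= 28.2 / 2.9
= 9.72 N/mm

9.72 N/mm


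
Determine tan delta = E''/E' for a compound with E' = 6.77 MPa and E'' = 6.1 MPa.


tan delta = E'' / E'
= 6.1 / 6.77
= 0.901

tan delta = 0.901


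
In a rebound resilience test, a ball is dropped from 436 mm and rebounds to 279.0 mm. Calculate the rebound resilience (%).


Resilience = h_rebound / h_drop * 100
= 279.0 / 436 * 100
= 64.0%

64.0%


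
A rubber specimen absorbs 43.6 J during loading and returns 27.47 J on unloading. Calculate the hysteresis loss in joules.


Hysteresis loss = loading - unloading
= 43.6 - 27.47
= 16.13 J

16.13 J


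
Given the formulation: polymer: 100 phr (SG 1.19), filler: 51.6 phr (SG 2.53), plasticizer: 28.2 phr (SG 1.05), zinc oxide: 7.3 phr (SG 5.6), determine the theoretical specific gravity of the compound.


Sum of weights = 187.1
Volume contributions:
  polymer: 100/1.19 = 84.0336
  filler: 51.6/2.53 = 20.3953
  plasticizer: 28.2/1.05 = 26.8571
  zinc oxide: 7.3/5.6 = 1.3036
Sum of volumes = 132.5896
SG = 187.1 / 132.5896 = 1.411

SG = 1.411


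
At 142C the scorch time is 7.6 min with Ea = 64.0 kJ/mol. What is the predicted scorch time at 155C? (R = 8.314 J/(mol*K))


Convert temperatures: T1 = 142 + 273.15 = 415.15 K, T2 = 155 + 273.15 = 428.15 K
ts2_new = 7.6 * exp(64000 / 8.314 * (1/428.15 - 1/415.15))
1/T2 - 1/T1 = -7.3138e-05
ts2_new = 4.33 min

4.33 min


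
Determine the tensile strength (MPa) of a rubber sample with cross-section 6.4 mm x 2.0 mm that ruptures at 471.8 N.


Area = width * thickness = 6.4 * 2.0 = 12.8 mm^2
TS = force / area = 471.8 / 12.8 = 36.86 MPa

36.86 MPa


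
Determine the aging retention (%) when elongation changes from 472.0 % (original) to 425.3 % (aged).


Retention = aged / original * 100
= 425.3 / 472.0 * 100
= 90.1%

90.1%


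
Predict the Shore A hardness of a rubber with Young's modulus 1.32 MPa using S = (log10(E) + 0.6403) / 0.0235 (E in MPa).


log10(E) = 0.0235*S - 0.6403  =>  S = (log10(E) + 0.6403) / 0.0235
log10(1.32) = 0.120574
S = (0.120574 + 0.6403) / 0.0235 = 0.760874 / 0.0235
S = 32.4

Shore A = 32.4


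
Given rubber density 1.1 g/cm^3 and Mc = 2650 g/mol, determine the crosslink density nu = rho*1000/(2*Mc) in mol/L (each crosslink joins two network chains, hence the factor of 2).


nu = rho * 1000 / (2 * Mc)
nu = 1.1 * 1000 / (2 * 2650)
nu = 1100.0 / 5300
nu = 0.2075 mol/L

0.2075 mol/L


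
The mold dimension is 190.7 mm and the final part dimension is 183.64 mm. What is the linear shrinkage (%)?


Shrinkage = (mold - part) / mold * 100
= (190.7 - 183.64) / 190.7 * 100
= 7.06 / 190.7 * 100
= 3.7%

3.7%


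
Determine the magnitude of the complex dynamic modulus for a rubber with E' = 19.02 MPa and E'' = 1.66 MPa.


|E*| = sqrt(E'^2 + E''^2)
= sqrt(19.02^2 + 1.66^2)
= sqrt(361.7604 + 2.7556)
= 19.092 MPa

19.092 MPa


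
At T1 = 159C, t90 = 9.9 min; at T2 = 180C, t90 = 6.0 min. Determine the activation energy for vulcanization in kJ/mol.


T1 = 432.15 K, T2 = 453.15 K
1/T1 - 1/T2 = 1.0724e-04
ln(t1/t2) = ln(9.9/6.0) = 0.5008
Ea = 8.314 * 0.5008 / 1.0724e-04 = 38824.8795 J/mol
Ea = 38.82 kJ/mol

38.82 kJ/mol


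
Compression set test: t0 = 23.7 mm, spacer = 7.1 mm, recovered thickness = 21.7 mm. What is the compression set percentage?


CS = (t0 - recovered) / (t0 - ts) * 100
= (23.7 - 21.7) / (23.7 - 7.1) * 100
= 2.0 / 16.6 * 100
= 12.0%

12.0%


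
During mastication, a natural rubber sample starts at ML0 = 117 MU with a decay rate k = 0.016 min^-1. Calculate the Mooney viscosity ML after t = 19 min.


ML = ML0 * exp(-k * t)
ML = 117 * exp(-0.016 * 19)
ML = 117 * 0.7379
ML = 86.33 MU

86.33 MU


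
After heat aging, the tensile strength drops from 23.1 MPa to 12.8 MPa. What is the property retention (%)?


Retention = aged / original * 100
= 12.8 / 23.1 * 100
= 55.4%

55.4%


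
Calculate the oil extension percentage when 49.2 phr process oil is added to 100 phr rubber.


Oil % = oil / (100 + oil) * 100
= 49.2 / (100 + 49.2) * 100
= 49.2 / 149.2 * 100
= 32.98%

32.98%


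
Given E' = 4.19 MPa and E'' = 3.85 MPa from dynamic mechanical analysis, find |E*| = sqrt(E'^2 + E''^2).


|E*| = sqrt(E'^2 + E''^2)
= sqrt(4.19^2 + 3.85^2)
= sqrt(17.5561 + 14.8225)
= 5.69 MPa

5.69 MPa


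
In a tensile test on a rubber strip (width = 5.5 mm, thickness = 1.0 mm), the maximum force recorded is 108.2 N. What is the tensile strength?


Area = width * thickness = 5.5 * 1.0 = 5.5 mm^2
TS = force / area = 108.2 / 5.5 = 19.67 MPa

19.67 MPa


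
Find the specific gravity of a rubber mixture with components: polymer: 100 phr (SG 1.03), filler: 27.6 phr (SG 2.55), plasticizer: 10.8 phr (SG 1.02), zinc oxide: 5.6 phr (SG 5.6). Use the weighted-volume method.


Sum of weights = 144.0
Volume contributions:
  polymer: 100/1.03 = 97.0874
  filler: 27.6/2.55 = 10.8235
  plasticizer: 10.8/1.02 = 10.5882
  zinc oxide: 5.6/5.6 = 1.0000
Sum of volumes = 119.4991
SG = 144.0 / 119.4991 = 1.205

SG = 1.205


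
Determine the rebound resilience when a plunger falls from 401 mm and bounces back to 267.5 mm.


Resilience = h_rebound / h_drop * 100
= 267.5 / 401 * 100
= 66.7%

66.7%


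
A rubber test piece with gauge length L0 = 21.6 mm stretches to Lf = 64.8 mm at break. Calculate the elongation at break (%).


Elongation = (Lf - L0) / L0 * 100
= (64.8 - 21.6) / 21.6 * 100
= 43.2 / 21.6 * 100
= 200.0%

200.0%


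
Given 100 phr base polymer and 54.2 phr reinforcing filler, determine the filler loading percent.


Filler % = filler / (rubber + filler) * 100
= 54.2 / (100 + 54.2) * 100
= 54.2 / 154.2 * 100
= 35.15%

35.15%


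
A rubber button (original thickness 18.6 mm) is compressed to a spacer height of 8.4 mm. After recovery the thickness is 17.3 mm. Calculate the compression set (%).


CS = (t0 - recovered) / (t0 - ts) * 100
= (18.6 - 17.3) / (18.6 - 8.4) * 100
= 1.3 / 10.2 * 100
= 12.7%

12.7%


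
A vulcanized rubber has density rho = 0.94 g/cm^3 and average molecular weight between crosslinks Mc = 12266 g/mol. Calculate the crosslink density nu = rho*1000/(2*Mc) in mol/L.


nu = rho * 1000 / (2 * Mc)
nu = 0.94 * 1000 / (2 * 12266)
nu = 940.0 / 24532
nu = 0.0383 mol/L

0.0383 mol/L


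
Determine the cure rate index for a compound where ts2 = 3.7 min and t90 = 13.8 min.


CRI = 100 / (t90 - ts2)
= 100 / (13.8 - 3.7)
= 100 / 10.1
= 9.9 min^-1

9.9 min^-1


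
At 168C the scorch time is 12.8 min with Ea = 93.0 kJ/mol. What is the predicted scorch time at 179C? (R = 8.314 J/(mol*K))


Convert temperatures: T1 = 168 + 273.15 = 441.15 K, T2 = 179 + 273.15 = 452.15 K
ts2_new = 12.8 * exp(93000 / 8.314 * (1/452.15 - 1/441.15))
1/T2 - 1/T1 = -5.5147e-05
ts2_new = 6.91 min

6.91 min


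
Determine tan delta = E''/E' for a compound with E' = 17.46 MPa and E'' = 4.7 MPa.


tan delta = E'' / E'
= 4.7 / 17.46
= 0.2692

tan delta = 0.2692


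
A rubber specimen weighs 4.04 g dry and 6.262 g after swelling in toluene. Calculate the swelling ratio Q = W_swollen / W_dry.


Q = W_swollen / W_dry
Q = 6.262 / 4.04
Q = 1.55

Q = 1.55


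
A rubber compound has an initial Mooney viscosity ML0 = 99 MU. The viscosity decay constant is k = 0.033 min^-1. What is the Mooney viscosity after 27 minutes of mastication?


ML = ML0 * exp(-k * t)
ML = 99 * exp(-0.033 * 27)
ML = 99 * 0.4102
ML = 40.61 MU

40.61 MU


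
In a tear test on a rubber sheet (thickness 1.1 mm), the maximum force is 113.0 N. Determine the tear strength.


Tear strength = force / thickness
= 113.0 / 1.1
= 102.73 N/mm

102.73 N/mm


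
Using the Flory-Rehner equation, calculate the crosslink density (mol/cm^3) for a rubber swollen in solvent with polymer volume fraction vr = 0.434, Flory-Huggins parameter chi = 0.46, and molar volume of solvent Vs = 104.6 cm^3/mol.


ln(1 - vr) = ln(1 - 0.434) = -0.5692
Numerator = -((-0.5692) + 0.434 + 0.46 * 0.434^2) = 0.0485
Denominator = 104.6 * (0.434^(1/3) - 0.434/2) = 56.4963
nu = 0.0485 / 56.4963 = 8.5877e-04 mol/cm^3

8.5877e-04 mol/cm^3


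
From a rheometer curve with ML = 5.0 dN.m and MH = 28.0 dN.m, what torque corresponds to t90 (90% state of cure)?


M90 = ML + 0.9 * (MH - ML)
M90 = 5.0 + 0.9 * (28.0 - 5.0)
M90 = 5.0 + 0.9 * 23.0
M90 = 25.7 dN.m

25.7 dN.m


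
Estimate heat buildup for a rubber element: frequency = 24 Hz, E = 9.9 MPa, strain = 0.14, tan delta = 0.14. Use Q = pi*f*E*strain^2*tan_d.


Q = pi * f * E * strain^2 * tan_d
= pi * 24 * 9.9 * 0.14^2 * 0.14
= pi * 24 * 9.9 * 0.0196 * 0.14
= 2.0482

Q = 2.0482


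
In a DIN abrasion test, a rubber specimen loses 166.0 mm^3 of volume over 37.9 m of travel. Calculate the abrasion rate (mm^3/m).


Rate = volume_loss / distance
= 166.0 / 37.9
= 4.38 mm^3/m

4.38 mm^3/m


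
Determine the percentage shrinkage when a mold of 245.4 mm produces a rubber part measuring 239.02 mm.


Shrinkage = (mold - part) / mold * 100
= (245.4 - 239.02) / 245.4 * 100
= 6.38 / 245.4 * 100
= 2.6%

2.6%


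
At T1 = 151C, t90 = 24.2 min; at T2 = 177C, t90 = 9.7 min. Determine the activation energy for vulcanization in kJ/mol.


T1 = 424.15 K, T2 = 450.15 K
1/T1 - 1/T2 = 1.3617e-04
ln(t1/t2) = ln(24.2/9.7) = 0.9142
Ea = 8.314 * 0.9142 / 1.3617e-04 = 55817.1068 J/mol
Ea = 55.82 kJ/mol

55.82 kJ/mol


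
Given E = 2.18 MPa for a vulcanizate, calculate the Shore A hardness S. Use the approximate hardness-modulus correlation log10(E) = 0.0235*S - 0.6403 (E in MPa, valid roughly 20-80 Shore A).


log10(E) = 0.0235*S - 0.6403  =>  S = (log10(E) + 0.6403) / 0.0235
log10(2.18) = 0.338456
S = (0.338456 + 0.6403) / 0.0235 = 0.978756 / 0.0235
S = 41.6

Shore A = 41.6


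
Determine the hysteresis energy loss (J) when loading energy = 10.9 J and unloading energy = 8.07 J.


Hysteresis loss = loading - unloading
= 10.9 - 8.07
= 2.83 J

2.83 J


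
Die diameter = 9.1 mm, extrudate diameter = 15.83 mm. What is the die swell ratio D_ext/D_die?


Die swell ratio = D_extrudate / D_die
= 15.83 / 9.1
= 1.74

Die swell = 1.74


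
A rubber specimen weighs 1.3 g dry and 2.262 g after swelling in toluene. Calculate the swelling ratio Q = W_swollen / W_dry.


Q = W_swollen / W_dry
Q = 2.262 / 1.3
Q = 1.74

Q = 1.74


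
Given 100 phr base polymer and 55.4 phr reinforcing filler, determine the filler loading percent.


Filler % = filler / (rubber + filler) * 100
= 55.4 / (100 + 55.4) * 100
= 55.4 / 155.4 * 100
= 35.65%

35.65%


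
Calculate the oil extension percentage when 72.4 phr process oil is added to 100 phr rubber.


Oil % = oil / (100 + oil) * 100
= 72.4 / (100 + 72.4) * 100
= 72.4 / 172.4 * 100
= 42.0%

42.0%


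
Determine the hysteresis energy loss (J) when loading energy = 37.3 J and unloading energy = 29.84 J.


Hysteresis loss = loading - unloading
= 37.3 - 29.84
= 7.46 J

7.46 J


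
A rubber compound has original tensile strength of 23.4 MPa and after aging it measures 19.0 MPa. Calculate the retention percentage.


Retention = aged / original * 100
= 19.0 / 23.4 * 100
= 81.2%

81.2%


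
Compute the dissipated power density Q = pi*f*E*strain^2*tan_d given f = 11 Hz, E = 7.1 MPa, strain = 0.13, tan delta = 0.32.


Q = pi * f * E * strain^2 * tan_d
= pi * 11 * 7.1 * 0.13^2 * 0.32
= pi * 11 * 7.1 * 0.0169 * 0.32
= 1.3269

Q = 1.3269


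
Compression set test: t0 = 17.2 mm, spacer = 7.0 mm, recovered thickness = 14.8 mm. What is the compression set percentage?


CS = (t0 - recovered) / (t0 - ts) * 100
= (17.2 - 14.8) / (17.2 - 7.0) * 100
= 2.4 / 10.2 * 100
= 23.5%

23.5%


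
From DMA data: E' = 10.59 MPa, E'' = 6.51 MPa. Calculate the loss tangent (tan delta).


tan delta = E'' / E'
= 6.51 / 10.59
= 0.6147

tan delta = 0.6147


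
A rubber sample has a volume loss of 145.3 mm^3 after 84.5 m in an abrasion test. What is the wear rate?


Rate = volume_loss / distance
= 145.3 / 84.5
= 1.72 mm^3/m

1.72 mm^3/m


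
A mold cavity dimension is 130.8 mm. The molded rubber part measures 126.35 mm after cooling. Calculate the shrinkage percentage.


Shrinkage = (mold - part) / mold * 100
= (130.8 - 126.35) / 130.8 * 100
= 4.45 / 130.8 * 100
= 3.4%

3.4%


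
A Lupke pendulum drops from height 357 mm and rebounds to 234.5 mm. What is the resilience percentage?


Resilience = h_rebound / h_drop * 100
= 234.5 / 357 * 100
= 65.7%

65.7%


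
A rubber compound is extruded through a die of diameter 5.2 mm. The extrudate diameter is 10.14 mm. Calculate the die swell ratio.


Die swell ratio = D_extrudate / D_die
= 10.14 / 5.2
= 1.95

Die swell = 1.95


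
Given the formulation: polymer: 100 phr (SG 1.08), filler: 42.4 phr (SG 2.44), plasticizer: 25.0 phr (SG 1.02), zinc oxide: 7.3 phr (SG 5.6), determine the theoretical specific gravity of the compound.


Sum of weights = 174.7
Volume contributions:
  polymer: 100/1.08 = 92.5926
  filler: 42.4/2.44 = 17.3770
  plasticizer: 25.0/1.02 = 24.5098
  zinc oxide: 7.3/5.6 = 1.3036
Sum of volumes = 135.7830
SG = 174.7 / 135.7830 = 1.287

SG = 1.287


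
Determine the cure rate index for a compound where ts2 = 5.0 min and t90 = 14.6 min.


CRI = 100 / (t90 - ts2)
= 100 / (14.6 - 5.0)
= 100 / 9.6
= 10.42 min^-1

10.42 min^-1


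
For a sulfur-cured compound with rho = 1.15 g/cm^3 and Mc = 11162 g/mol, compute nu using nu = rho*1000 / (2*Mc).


nu = rho * 1000 / (2 * Mc)
nu = 1.15 * 1000 / (2 * 11162)
nu = 1150.0 / 22324
nu = 0.0515 mol/L

0.0515 mol/L


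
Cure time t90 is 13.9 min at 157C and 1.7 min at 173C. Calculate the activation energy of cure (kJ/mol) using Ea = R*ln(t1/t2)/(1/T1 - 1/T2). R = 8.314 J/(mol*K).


T1 = 430.15 K, T2 = 446.15 K
1/T1 - 1/T2 = 8.3372e-05
ln(t1/t2) = ln(13.9/1.7) = 2.1013
Ea = 8.314 * 2.1013 / 8.3372e-05 = 209541.8516 J/mol
Ea = 209.54 kJ/mol

209.54 kJ/mol


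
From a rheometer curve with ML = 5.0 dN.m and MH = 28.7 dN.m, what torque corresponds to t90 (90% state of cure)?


M90 = ML + 0.9 * (MH - ML)
M90 = 5.0 + 0.9 * (28.7 - 5.0)
M90 = 5.0 + 0.9 * 23.7
M90 = 26.33 dN.m

26.33 dN.m


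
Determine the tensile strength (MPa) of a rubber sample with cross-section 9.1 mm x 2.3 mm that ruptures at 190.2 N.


Area = width * thickness = 9.1 * 2.3 = 20.93 mm^2
TS = force / area = 190.2 / 20.93 = 9.09 MPa

9.09 MPa


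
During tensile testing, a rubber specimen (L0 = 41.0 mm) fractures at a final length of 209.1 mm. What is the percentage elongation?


Elongation = (Lf - L0) / L0 * 100
= (209.1 - 41.0) / 41.0 * 100
= 168.1 / 41.0 * 100
= 410.0%

410.0%


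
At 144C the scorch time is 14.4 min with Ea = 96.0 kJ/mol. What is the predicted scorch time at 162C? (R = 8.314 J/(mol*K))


Convert temperatures: T1 = 144 + 273.15 = 417.15 K, T2 = 162 + 273.15 = 435.15 K
ts2_new = 14.4 * exp(96000 / 8.314 * (1/435.15 - 1/417.15))
1/T2 - 1/T1 = -9.9161e-05
ts2_new = 4.58 min

4.58 min


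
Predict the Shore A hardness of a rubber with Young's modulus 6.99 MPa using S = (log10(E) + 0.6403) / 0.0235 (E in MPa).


log10(E) = 0.0235*S - 0.6403  =>  S = (log10(E) + 0.6403) / 0.0235
log10(6.99) = 0.844477
S = (0.844477 + 0.6403) / 0.0235 = 1.484777 / 0.0235
S = 63.2

Shore A = 63.2


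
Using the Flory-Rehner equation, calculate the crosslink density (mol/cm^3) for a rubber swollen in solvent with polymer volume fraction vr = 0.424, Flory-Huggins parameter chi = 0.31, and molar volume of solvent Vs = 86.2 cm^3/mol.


ln(1 - vr) = ln(1 - 0.424) = -0.5516
Numerator = -((-0.5516) + 0.424 + 0.31 * 0.424^2) = 0.0719
Denominator = 86.2 * (0.424^(1/3) - 0.424/2) = 46.4840
nu = 0.0719 / 46.4840 = 0.0015 mol/cm^3

0.0015 mol/cm^3


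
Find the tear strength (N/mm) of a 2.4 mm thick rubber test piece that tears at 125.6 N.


Tear strength = force / thickness
= 125.6 / 2.4
= 52.33 N/mm

52.33 N/mm


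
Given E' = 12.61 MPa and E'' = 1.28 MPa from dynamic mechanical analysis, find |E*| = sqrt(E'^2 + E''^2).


|E*| = sqrt(E'^2 + E''^2)
= sqrt(12.61^2 + 1.28^2)
= sqrt(159.0121 + 1.6384)
= 12.675 MPa

12.675 MPa


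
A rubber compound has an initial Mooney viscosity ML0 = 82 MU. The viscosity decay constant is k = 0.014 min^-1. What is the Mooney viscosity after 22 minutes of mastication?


ML = ML0 * exp(-k * t)
ML = 82 * exp(-0.014 * 22)
ML = 82 * 0.7349
ML = 60.26 MU

60.26 MU


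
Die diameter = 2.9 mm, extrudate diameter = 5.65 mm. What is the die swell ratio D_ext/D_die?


Die swell ratio = D_extrudate / D_die
= 5.65 / 2.9
= 1.948

Die swell = 1.948


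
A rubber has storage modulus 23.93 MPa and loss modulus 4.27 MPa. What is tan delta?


tan delta = E'' / E'
= 4.27 / 23.93
= 0.1784

tan delta = 0.1784


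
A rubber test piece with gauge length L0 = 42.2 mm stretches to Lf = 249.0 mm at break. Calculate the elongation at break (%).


Elongation = (Lf - L0) / L0 * 100
= (249.0 - 42.2) / 42.2 * 100
= 206.8 / 42.2 * 100
= 490.0%

490.0%
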